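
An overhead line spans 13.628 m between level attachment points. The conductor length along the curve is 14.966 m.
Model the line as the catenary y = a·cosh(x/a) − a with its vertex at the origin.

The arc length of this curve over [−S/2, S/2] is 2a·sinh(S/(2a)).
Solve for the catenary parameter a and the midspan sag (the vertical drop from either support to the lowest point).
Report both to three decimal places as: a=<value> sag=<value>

a=9.006 sag=2.703

seed: a₀ = √(S³/(24(L−S))) = √(13.628³/(24·1.338)) = 8.877987
iter 1: u=0.767516  f(a)=+3.997e-02  f'(a)=-3.196e-01  a ← 8.877987 − (+3.997e-02/-3.196e-01) = 9.003058
iter 2: u=0.756854  f(a)=+8.602e-04  f'(a)=-3.059e-01  a ← 9.003058 − (+8.602e-04/-3.059e-01) = 9.005870
iter 3: u=0.756618  f(a)=+4.180e-07  f'(a)=-3.056e-01  a ← 9.005870 − (+4.180e-07/-3.056e-01) = 9.005871
iter 4: u=0.756618  f(a)=+9.948e-14  f'(a)=-3.056e-01  a ← 9.005871 − (+9.948e-14/-3.056e-01) = 9.005871
converged: |Δa| < 1e-12 after 4 iterations
sag = a·(cosh(S/(2a)) − 1) = 9.005871·(cosh(0.756618) − 1) = 2.703143
T_max/T_min = cosh(S/(2a)) = 1.300153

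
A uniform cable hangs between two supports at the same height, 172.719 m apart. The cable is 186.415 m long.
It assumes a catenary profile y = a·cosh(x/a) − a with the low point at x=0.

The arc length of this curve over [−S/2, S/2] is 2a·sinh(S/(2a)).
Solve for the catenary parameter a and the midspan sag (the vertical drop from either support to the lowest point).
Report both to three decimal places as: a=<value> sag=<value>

seed: a₀ = √(S³/(24(L−S))) = √(172.719³/(24·13.696)) = 125.200965
iter 1: u=0.689767  f(a)=+3.295e-01  f'(a)=-2.294e-01  a ← 125.200965 − (+3.295e-01/-2.294e-01) = 126.637621
iter 2: u=0.681942  f(a)=+5.758e-03  f'(a)=-2.214e-01  a ← 126.637621 − (+5.758e-03/-2.214e-01) = 126.663625
iter 3: u=0.681802  f(a)=+1.827e-06  f'(a)=-2.213e-01  a ← 126.663625 − (+1.827e-06/-2.213e-01) = 126.663633
iter 4: u=0.681802  f(a)=+1.705e-13  f'(a)=-2.213e-01  a ← 126.663633 − (+1.705e-13/-2.213e-01) = 126.663633
converged: |Δa| < 1e-12 after 4 iterations
sag = a·(cosh(S/(2a)) − 1) = 126.663633·(cosh(0.681802) − 1) = 30.598295
T_max/T_min = cosh(S/(2a)) = 1.241571

a=126.664 sag=30.598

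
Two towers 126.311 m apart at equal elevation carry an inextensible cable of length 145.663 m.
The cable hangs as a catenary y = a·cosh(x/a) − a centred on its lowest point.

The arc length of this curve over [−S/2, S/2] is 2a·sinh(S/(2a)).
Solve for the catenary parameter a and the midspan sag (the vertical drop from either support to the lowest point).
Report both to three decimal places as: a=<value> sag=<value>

seed: a₀ = √(S³/(24(L−S))) = √(126.311³/(24·19.352)) = 65.870842
iter 1: u=0.958778  f(a)=+9.092e-01  f'(a)=-6.434e-01  a ← 65.870842 − (+9.092e-01/-6.434e-01) = 67.283963
iter 2: u=0.938641  f(a)=+3.008e-02  f'(a)=-6.015e-01  a ← 67.283963 − (+3.008e-02/-6.015e-01) = 67.333977
iter 3: u=0.937944  f(a)=+3.542e-05  f'(a)=-6.000e-01  a ← 67.333977 − (+3.542e-05/-6.000e-01) = 67.334036
iter 4: u=0.937943  f(a)=+4.928e-11  f'(a)=-6.000e-01  a ← 67.334036 − (+4.928e-11/-6.000e-01) = 67.334036
iter 5: u=0.937943  f(a)=-2.842e-14  f'(a)=-6.000e-01  a ← 67.334036 − (-2.842e-14/-6.000e-01) = 67.334036
converged: |Δa| < 1e-12 after 5 iterations
sag = a·(cosh(S/(2a)) − 1) = 67.334036·(cosh(0.937943) − 1) = 31.854168
T_max/T_min = cosh(S/(2a)) = 1.473077

a=67.334 sag=31.854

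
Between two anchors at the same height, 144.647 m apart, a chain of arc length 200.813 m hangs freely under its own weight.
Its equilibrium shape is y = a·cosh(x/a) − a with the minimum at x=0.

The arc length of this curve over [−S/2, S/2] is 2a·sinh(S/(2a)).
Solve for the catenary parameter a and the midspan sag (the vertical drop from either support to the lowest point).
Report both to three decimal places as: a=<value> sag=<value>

a=49.928 sag=62.207

seed: a₀ = √(S³/(24(L−S))) = √(144.647³/(24·56.166)) = 47.382915
iter 1: u=1.526362  f(a)=+6.918e+00  f'(a)=-2.971e+00  a ← 47.382915 − (+6.918e+00/-2.971e+00) = 49.711269
iter 2: u=1.454871  f(a)=+5.426e-01  f'(a)=-2.522e+00  a ← 49.711269 − (+5.426e-01/-2.522e+00) = 49.926437
iter 3: u=1.448601  f(a)=+3.966e-03  f'(a)=-2.485e+00  a ← 49.926437 − (+3.966e-03/-2.485e+00) = 49.928033
iter 4: u=1.448555  f(a)=+2.153e-07  f'(a)=-2.485e+00  a ← 49.928033 − (+2.153e-07/-2.485e+00) = 49.928033
iter 5: u=1.448555  f(a)=+2.842e-14  f'(a)=-2.485e+00  a ← 49.928033 − (+2.842e-14/-2.485e+00) = 49.928033
converged: |Δa| < 1e-12 after 5 iterations
sag = a·(cosh(S/(2a)) − 1) = 49.928033·(cosh(1.448555) − 1) = 62.207036
T_max/T_min = cosh(S/(2a)) = 2.245934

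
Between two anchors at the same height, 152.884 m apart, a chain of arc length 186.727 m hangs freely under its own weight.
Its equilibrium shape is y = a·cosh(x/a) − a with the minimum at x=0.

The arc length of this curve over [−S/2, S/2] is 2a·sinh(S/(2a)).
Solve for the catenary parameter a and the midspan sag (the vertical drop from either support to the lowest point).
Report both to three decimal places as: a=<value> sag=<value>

a=68.428 sag=47.327

seed: a₀ = √(S³/(24(L−S))) = √(152.884³/(24·33.843)) = 66.328932
iter 1: u=1.152468  f(a)=+2.320e+00  f'(a)=-1.163e+00  a ← 66.328932 − (+2.320e+00/-1.163e+00) = 68.324387
iter 2: u=1.118810  f(a)=+1.088e-01  f'(a)=-1.056e+00  a ← 68.324387 − (+1.088e-01/-1.056e+00) = 68.427437
iter 3: u=1.117125  f(a)=+2.654e-04  f'(a)=-1.051e+00  a ← 68.427437 − (+2.654e-04/-1.051e+00) = 68.427690
iter 4: u=1.117121  f(a)=+1.588e-09  f'(a)=-1.051e+00  a ← 68.427690 − (+1.588e-09/-1.051e+00) = 68.427690
iter 5: u=1.117121  f(a)=+5.684e-14  f'(a)=-1.051e+00  a ← 68.427690 − (+5.684e-14/-1.051e+00) = 68.427690
converged: |Δa| < 1e-12 after 5 iterations
sag = a·(cosh(S/(2a)) − 1) = 68.427690·(cosh(1.117121) − 1) = 47.326757
T_max/T_min = cosh(S/(2a)) = 1.691632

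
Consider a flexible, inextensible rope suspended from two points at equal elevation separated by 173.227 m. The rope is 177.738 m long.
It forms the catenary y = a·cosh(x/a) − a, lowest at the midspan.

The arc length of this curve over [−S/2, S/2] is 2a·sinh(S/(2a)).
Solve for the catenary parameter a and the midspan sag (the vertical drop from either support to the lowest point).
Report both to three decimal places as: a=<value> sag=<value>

a=219.970 sag=17.274

seed: a₀ = √(S³/(24(L−S))) = √(173.227³/(24·4.511)) = 219.119658
iter 1: u=0.395279  f(a)=+3.537e-02  f'(a)=-4.182e-02  a ← 219.119658 − (+3.537e-02/-4.182e-02) = 219.965473
iter 2: u=0.393760  f(a)=+2.059e-04  f'(a)=-4.134e-02  a ← 219.965473 − (+2.059e-04/-4.134e-02) = 219.970454
iter 3: u=0.393751  f(a)=+7.063e-09  f'(a)=-4.133e-02  a ← 219.970454 − (+7.063e-09/-4.133e-02) = 219.970454
iter 4: u=0.393751  f(a)=+2.842e-14  f'(a)=-4.133e-02  a ← 219.970454 − (+2.842e-14/-4.133e-02) = 219.970454
converged: |Δa| < 1e-12 after 4 iterations
sag = a·(cosh(S/(2a)) − 1) = 219.970454·(cosh(0.393751) − 1) = 17.273513
T_max/T_min = cosh(S/(2a)) = 1.078527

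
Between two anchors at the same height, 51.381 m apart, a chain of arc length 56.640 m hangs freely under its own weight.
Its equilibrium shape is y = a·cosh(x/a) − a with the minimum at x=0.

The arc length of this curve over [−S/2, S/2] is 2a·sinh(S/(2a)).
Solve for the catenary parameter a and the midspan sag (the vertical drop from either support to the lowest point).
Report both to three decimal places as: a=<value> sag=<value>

a=33.275 sag=10.420

seed: a₀ = √(S³/(24(L−S))) = √(51.381³/(24·5.259)) = 32.782844
iter 1: u=0.783657  f(a)=+1.639e-01  f'(a)=-3.410e-01  a ← 32.782844 − (+1.639e-01/-3.410e-01) = 33.263412
iter 2: u=0.772335  f(a)=+3.673e-03  f'(a)=-3.258e-01  a ← 33.263412 − (+3.673e-03/-3.258e-01) = 33.274684
iter 3: u=0.772073  f(a)=+1.939e-06  f'(a)=-3.255e-01  a ← 33.274684 − (+1.939e-06/-3.255e-01) = 33.274690
iter 4: u=0.772073  f(a)=+5.258e-13  f'(a)=-3.255e-01  a ← 33.274690 − (+5.258e-13/-3.255e-01) = 33.274690
converged: |Δa| < 1e-12 after 4 iterations
sag = a·(cosh(S/(2a)) − 1) = 33.274690·(cosh(0.772073) − 1) = 10.420017
T_max/T_min = cosh(S/(2a)) = 1.313151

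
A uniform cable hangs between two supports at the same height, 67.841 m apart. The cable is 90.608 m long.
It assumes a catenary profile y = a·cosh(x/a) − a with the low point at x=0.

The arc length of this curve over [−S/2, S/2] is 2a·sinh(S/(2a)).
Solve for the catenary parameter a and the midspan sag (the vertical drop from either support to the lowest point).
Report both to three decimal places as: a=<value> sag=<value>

seed: a₀ = √(S³/(24(L−S))) = √(67.841³/(24·22.767)) = 23.904510
iter 1: u=1.419000  f(a)=+2.405e+00  f'(a)=-2.317e+00  a ← 23.904510 − (+2.405e+00/-2.317e+00) = 24.942552
iter 2: u=1.359945  f(a)=+1.655e-01  f'(a)=-2.008e+00  a ← 24.942552 − (+1.655e-01/-2.008e+00) = 25.024988
iter 3: u=1.355465  f(a)=+9.123e-04  f'(a)=-1.986e+00  a ← 25.024988 − (+9.123e-04/-1.986e+00) = 25.025447
iter 4: u=1.355440  f(a)=+2.805e-08  f'(a)=-1.986e+00  a ← 25.025447 − (+2.805e-08/-1.986e+00) = 25.025447
iter 5: u=1.355440  f(a)=+0.000e+00  f'(a)=-1.986e+00  a ← 25.025447 − (+0.000e+00/-1.986e+00) = 25.025447
converged: |Δa| < 1e-12 after 5 iterations
sag = a·(cosh(S/(2a)) − 1) = 25.025447·(cosh(1.355440) − 1) = 26.730958
T_max/T_min = cosh(S/(2a)) = 2.068151

a=25.025 sag=26.731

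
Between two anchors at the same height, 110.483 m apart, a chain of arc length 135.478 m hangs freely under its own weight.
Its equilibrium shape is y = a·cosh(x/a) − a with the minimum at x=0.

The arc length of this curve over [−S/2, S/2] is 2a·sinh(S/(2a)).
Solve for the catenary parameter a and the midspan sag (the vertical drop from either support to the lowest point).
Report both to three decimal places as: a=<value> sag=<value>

seed: a₀ = √(S³/(24(L−S))) = √(110.483³/(24·24.995)) = 47.414480
iter 1: u=1.165077  f(a)=+1.752e+00  f'(a)=-1.205e+00  a ← 47.414480 − (+1.752e+00/-1.205e+00) = 48.869207
iter 2: u=1.130395  f(a)=+8.388e-02  f'(a)=-1.092e+00  a ← 48.869207 − (+8.388e-02/-1.092e+00) = 48.946036
iter 3: u=1.128621  f(a)=+2.136e-04  f'(a)=-1.086e+00  a ← 48.946036 − (+2.136e-04/-1.086e+00) = 48.946233
iter 4: u=1.128616  f(a)=+1.392e-09  f'(a)=-1.086e+00  a ← 48.946233 − (+1.392e-09/-1.086e+00) = 48.946233
iter 5: u=1.128616  f(a)=+0.000e+00  f'(a)=-1.086e+00  a ← 48.946233 − (+0.000e+00/-1.086e+00) = 48.946233
converged: |Δa| < 1e-12 after 5 iterations
sag = a·(cosh(S/(2a)) − 1) = 48.946233·(cosh(1.128616) − 1) = 34.625927
T_max/T_min = cosh(S/(2a)) = 1.707428

a=48.946 sag=34.626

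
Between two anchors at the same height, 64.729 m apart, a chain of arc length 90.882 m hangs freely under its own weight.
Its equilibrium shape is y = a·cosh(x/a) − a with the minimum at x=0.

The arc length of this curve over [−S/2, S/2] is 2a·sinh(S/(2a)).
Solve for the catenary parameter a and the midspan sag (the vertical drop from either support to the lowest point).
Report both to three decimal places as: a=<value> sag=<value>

a=21.945 sag=28.518

seed: a₀ = √(S³/(24(L−S))) = √(64.729³/(24·26.153)) = 20.786529
iter 1: u=1.556994  f(a)=+3.359e+00  f'(a)=-3.182e+00  a ← 20.786529 − (+3.359e+00/-3.182e+00) = 21.842382
iter 2: u=1.481729  f(a)=+2.729e-01  f'(a)=-2.684e+00  a ← 21.842382 − (+2.729e-01/-2.684e+00) = 21.944074
iter 3: u=1.474863  f(a)=+2.153e-03  f'(a)=-2.642e+00  a ← 21.944074 − (+2.153e-03/-2.642e+00) = 21.944890
iter 4: u=1.474808  f(a)=+1.364e-07  f'(a)=-2.641e+00  a ← 21.944890 − (+1.364e-07/-2.641e+00) = 21.944890
iter 5: u=1.474808  f(a)=+1.421e-14  f'(a)=-2.641e+00  a ← 21.944890 − (+1.421e-14/-2.641e+00) = 21.944890
converged: |Δa| < 1e-12 after 5 iterations
sag = a·(cosh(S/(2a)) − 1) = 21.944890·(cosh(1.474808) − 1) = 28.517598
T_max/T_min = cosh(S/(2a)) = 2.299510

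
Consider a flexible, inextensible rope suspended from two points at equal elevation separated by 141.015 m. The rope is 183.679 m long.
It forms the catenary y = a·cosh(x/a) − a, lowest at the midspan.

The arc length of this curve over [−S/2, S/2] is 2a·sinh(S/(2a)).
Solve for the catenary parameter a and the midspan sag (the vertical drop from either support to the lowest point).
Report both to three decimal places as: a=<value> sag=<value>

seed: a₀ = √(S³/(24(L−S))) = √(141.015³/(24·42.664)) = 52.331305
iter 1: u=1.347329  f(a)=+4.044e+00  f'(a)=-1.946e+00  a ← 52.331305 − (+4.044e+00/-1.946e+00) = 54.409041
iter 2: u=1.295878  f(a)=+2.533e-01  f'(a)=-1.709e+00  a ← 54.409041 − (+2.533e-01/-1.709e+00) = 54.557225
iter 3: u=1.292359  f(a)=+1.141e-03  f'(a)=-1.694e+00  a ← 54.557225 − (+1.141e-03/-1.694e+00) = 54.557899
iter 4: u=1.292343  f(a)=+2.337e-08  f'(a)=-1.694e+00  a ← 54.557899 − (+2.337e-08/-1.694e+00) = 54.557899
iter 5: u=1.292343  f(a)=+2.842e-14  f'(a)=-1.694e+00  a ← 54.557899 − (+2.842e-14/-1.694e+00) = 54.557899
converged: |Δa| < 1e-12 after 5 iterations
sag = a·(cosh(S/(2a)) − 1) = 54.557899·(cosh(1.292343) − 1) = 52.264655
T_max/T_min = cosh(S/(2a)) = 1.957967

a=54.558 sag=52.265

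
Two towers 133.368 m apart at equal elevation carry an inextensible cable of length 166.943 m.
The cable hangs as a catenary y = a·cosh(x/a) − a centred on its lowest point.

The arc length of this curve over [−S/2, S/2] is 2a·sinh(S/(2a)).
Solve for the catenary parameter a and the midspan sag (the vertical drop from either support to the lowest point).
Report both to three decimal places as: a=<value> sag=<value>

seed: a₀ = √(S³/(24(L−S))) = √(133.368³/(24·33.575)) = 54.258006
iter 1: u=1.229017  f(a)=+2.629e+00  f'(a)=-1.435e+00  a ← 54.258006 − (+2.629e+00/-1.435e+00) = 56.090070
iter 2: u=1.188874  f(a)=+1.390e-01  f'(a)=-1.287e+00  a ← 56.090070 − (+1.390e-01/-1.287e+00) = 56.198105
iter 3: u=1.186588  f(a)=+4.368e-04  f'(a)=-1.279e+00  a ← 56.198105 − (+4.368e-04/-1.279e+00) = 56.198446
iter 4: u=1.186581  f(a)=+4.342e-09  f'(a)=-1.279e+00  a ← 56.198446 − (+4.342e-09/-1.279e+00) = 56.198446
iter 5: u=1.186581  f(a)=+0.000e+00  f'(a)=-1.279e+00  a ← 56.198446 − (+0.000e+00/-1.279e+00) = 56.198446
converged: |Δa| < 1e-12 after 5 iterations
sag = a·(cosh(S/(2a)) − 1) = 56.198446·(cosh(1.186581) − 1) = 44.428373
T_max/T_min = cosh(S/(2a)) = 1.790562

a=56.198 sag=44.428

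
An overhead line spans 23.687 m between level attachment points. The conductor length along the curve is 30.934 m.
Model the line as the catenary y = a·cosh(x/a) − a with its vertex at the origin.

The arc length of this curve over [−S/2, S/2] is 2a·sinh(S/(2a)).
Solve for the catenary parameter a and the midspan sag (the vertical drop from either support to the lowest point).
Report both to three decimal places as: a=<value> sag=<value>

seed: a₀ = √(S³/(24(L−S))) = √(23.687³/(24·7.247)) = 8.741387
iter 1: u=1.354877  f(a)=+6.950e-01  f'(a)=-1.983e+00  a ← 8.741387 − (+6.950e-01/-1.983e+00) = 9.091840
iter 2: u=1.302652  f(a)=+4.398e-02  f'(a)=-1.739e+00  a ← 9.091840 − (+4.398e-02/-1.739e+00) = 9.117126
iter 3: u=1.299039  f(a)=+2.024e-04  f'(a)=-1.723e+00  a ← 9.117126 − (+2.024e-04/-1.723e+00) = 9.117243
iter 4: u=1.299022  f(a)=+4.333e-09  f'(a)=-1.723e+00  a ← 9.117243 − (+4.333e-09/-1.723e+00) = 9.117243
iter 5: u=1.299022  f(a)=+0.000e+00  f'(a)=-1.723e+00  a ← 9.117243 − (+0.000e+00/-1.723e+00) = 9.117243
converged: |Δa| < 1e-12 after 5 iterations
sag = a·(cosh(S/(2a)) − 1) = 9.117243·(cosh(1.299022) − 1) = 8.836927
T_max/T_min = cosh(S/(2a)) = 1.969254

a=9.117 sag=8.837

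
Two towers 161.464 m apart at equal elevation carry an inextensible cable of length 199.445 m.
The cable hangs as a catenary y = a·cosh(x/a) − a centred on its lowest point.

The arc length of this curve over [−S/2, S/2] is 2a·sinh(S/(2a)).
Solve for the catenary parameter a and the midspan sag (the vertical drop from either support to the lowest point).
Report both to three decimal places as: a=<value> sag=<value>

seed: a₀ = √(S³/(24(L−S))) = √(161.464³/(24·37.981)) = 67.955520
iter 1: u=1.188012  f(a)=+2.772e+00  f'(a)=-1.284e+00  a ← 67.955520 − (+2.772e+00/-1.284e+00) = 70.114918
iter 2: u=1.151424  f(a)=+1.376e-01  f'(a)=-1.159e+00  a ← 70.114918 − (+1.376e-01/-1.159e+00) = 70.233642
iter 3: u=1.149478  f(a)=+3.784e-04  f'(a)=-1.153e+00  a ← 70.233642 − (+3.784e-04/-1.153e+00) = 70.233970
iter 4: u=1.149472  f(a)=+2.878e-09  f'(a)=-1.153e+00  a ← 70.233970 − (+2.878e-09/-1.153e+00) = 70.233970
iter 5: u=1.149472  f(a)=-5.684e-14  f'(a)=-1.153e+00  a ← 70.233970 − (-5.684e-14/-1.153e+00) = 70.233970
converged: |Δa| < 1e-12 after 5 iterations
sag = a·(cosh(S/(2a)) − 1) = 70.233970·(cosh(1.149472) − 1) = 51.738927
T_max/T_min = cosh(S/(2a)) = 1.736665

a=70.234 sag=51.739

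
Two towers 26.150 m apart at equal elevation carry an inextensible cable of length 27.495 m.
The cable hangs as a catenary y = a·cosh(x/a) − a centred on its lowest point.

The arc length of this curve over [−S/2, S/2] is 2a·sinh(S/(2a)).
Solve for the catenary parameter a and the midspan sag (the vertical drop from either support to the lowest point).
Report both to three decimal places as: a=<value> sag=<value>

a=23.716 sag=3.696

seed: a₀ = √(S³/(24(L−S))) = √(26.150³/(24·1.345)) = 23.536440
iter 1: u=0.555522  f(a)=+2.091e-02  f'(a)=-1.179e-01  a ← 23.536440 − (+2.091e-02/-1.179e-01) = 23.713831
iter 2: u=0.551366  f(a)=+2.387e-04  f'(a)=-1.152e-01  a ← 23.713831 − (+2.387e-04/-1.152e-01) = 23.715904
iter 3: u=0.551318  f(a)=+3.192e-08  f'(a)=-1.151e-01  a ← 23.715904 − (+3.192e-08/-1.151e-01) = 23.715904
iter 4: u=0.551318  f(a)=+7.105e-15  f'(a)=-1.151e-01  a ← 23.715904 − (+7.105e-15/-1.151e-01) = 23.715904
converged: |Δa| < 1e-12 after 4 iterations
sag = a·(cosh(S/(2a)) − 1) = 23.715904·(cosh(0.551318) − 1) = 3.696463
T_max/T_min = cosh(S/(2a)) = 1.155864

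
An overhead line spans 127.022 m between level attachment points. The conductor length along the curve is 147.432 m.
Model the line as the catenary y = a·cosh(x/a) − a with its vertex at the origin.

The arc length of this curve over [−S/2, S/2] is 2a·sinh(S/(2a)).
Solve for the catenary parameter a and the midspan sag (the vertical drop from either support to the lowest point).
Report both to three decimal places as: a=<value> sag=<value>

a=66.188 sag=32.882

seed: a₀ = √(S³/(24(L−S))) = √(127.022³/(24·20.410)) = 64.683170
iter 1: u=0.981878  f(a)=+1.007e+00  f'(a)=-6.940e-01  a ← 64.683170 − (+1.007e+00/-6.940e-01) = 66.133696
iter 2: u=0.960343  f(a)=+3.486e-02  f'(a)=-6.467e-01  a ← 66.133696 − (+3.486e-02/-6.467e-01) = 66.187598
iter 3: u=0.959560  f(a)=+4.512e-05  f'(a)=-6.451e-01  a ← 66.187598 − (+4.512e-05/-6.451e-01) = 66.187668
iter 4: u=0.959559  f(a)=+7.580e-11  f'(a)=-6.451e-01  a ← 66.187668 − (+7.580e-11/-6.451e-01) = 66.187668
iter 5: u=0.959559  f(a)=+0.000e+00  f'(a)=-6.451e-01  a ← 66.187668 − (+0.000e+00/-6.451e-01) = 66.187668
converged: |Δa| < 1e-12 after 5 iterations
sag = a·(cosh(S/(2a)) − 1) = 66.187668·(cosh(0.959559) − 1) = 32.882287
T_max/T_min = cosh(S/(2a)) = 1.496804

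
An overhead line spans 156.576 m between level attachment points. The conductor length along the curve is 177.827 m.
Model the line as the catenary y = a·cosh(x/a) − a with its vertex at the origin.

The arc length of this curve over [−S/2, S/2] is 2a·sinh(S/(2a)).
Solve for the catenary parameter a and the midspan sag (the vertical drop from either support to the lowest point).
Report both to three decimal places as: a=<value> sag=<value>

seed: a₀ = √(S³/(24(L−S))) = √(156.576³/(24·21.251)) = 86.754595
iter 1: u=0.902408  f(a)=+8.822e-01  f'(a)=-5.310e-01  a ← 86.754595 − (+8.822e-01/-5.310e-01) = 88.416122
iter 2: u=0.885449  f(a)=+2.598e-02  f'(a)=-5.001e-01  a ← 88.416122 − (+2.598e-02/-5.001e-01) = 88.468075
iter 3: u=0.884929  f(a)=+2.405e-05  f'(a)=-4.992e-01  a ← 88.468075 − (+2.405e-05/-4.992e-01) = 88.468123
iter 4: u=0.884929  f(a)=+2.069e-11  f'(a)=-4.992e-01  a ← 88.468123 − (+2.069e-11/-4.992e-01) = 88.468123
converged: |Δa| < 1e-12 after 4 iterations
sag = a·(cosh(S/(2a)) − 1) = 88.468123·(cosh(0.884929) − 1) = 36.960021
T_max/T_min = cosh(S/(2a)) = 1.417778

a=88.468 sag=36.960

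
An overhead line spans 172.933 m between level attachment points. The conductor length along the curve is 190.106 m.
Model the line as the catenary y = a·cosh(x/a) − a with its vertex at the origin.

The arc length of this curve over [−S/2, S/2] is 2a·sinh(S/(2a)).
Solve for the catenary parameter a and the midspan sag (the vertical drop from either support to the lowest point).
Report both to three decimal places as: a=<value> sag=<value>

seed: a₀ = √(S³/(24(L−S))) = √(172.933³/(24·17.173)) = 112.018076
iter 1: u=0.771898  f(a)=+5.189e-01  f'(a)=-3.253e-01  a ← 112.018076 − (+5.189e-01/-3.253e-01) = 113.613426
iter 2: u=0.761059  f(a)=+1.129e-02  f'(a)=-3.113e-01  a ← 113.613426 − (+1.129e-02/-3.113e-01) = 113.649711
iter 3: u=0.760816  f(a)=+5.613e-06  f'(a)=-3.109e-01  a ← 113.649711 − (+5.613e-06/-3.109e-01) = 113.649729
iter 4: u=0.760816  f(a)=+1.393e-12  f'(a)=-3.109e-01  a ← 113.649729 − (+1.393e-12/-3.109e-01) = 113.649729
converged: |Δa| < 1e-12 after 4 iterations
sag = a·(cosh(S/(2a)) − 1) = 113.649729·(cosh(0.760816) − 1) = 34.510096
T_max/T_min = cosh(S/(2a)) = 1.303653

a=113.650 sag=34.510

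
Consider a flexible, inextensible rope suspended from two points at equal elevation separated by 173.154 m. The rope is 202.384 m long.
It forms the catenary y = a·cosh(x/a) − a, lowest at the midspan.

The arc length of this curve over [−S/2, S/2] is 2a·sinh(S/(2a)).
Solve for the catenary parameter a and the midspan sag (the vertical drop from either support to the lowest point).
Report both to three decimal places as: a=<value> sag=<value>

a=88.124 sag=46.061

seed: a₀ = √(S³/(24(L−S))) = √(173.154³/(24·29.230)) = 86.025809
iter 1: u=1.006407  f(a)=+1.516e+00  f'(a)=-7.509e-01  a ← 86.025809 − (+1.516e+00/-7.509e-01) = 88.045294
iter 2: u=0.983323  f(a)=+5.504e-02  f'(a)=-6.973e-01  a ← 88.045294 − (+5.504e-02/-6.973e-01) = 88.124231
iter 3: u=0.982443  f(a)=+7.857e-05  f'(a)=-6.953e-01  a ← 88.124231 − (+7.857e-05/-6.953e-01) = 88.124344
iter 4: u=0.982441  f(a)=+1.606e-10  f'(a)=-6.953e-01  a ← 88.124344 − (+1.606e-10/-6.953e-01) = 88.124344
iter 5: u=0.982441  f(a)=-5.684e-14  f'(a)=-6.953e-01  a ← 88.124344 − (-5.684e-14/-6.953e-01) = 88.124344
converged: |Δa| < 1e-12 after 5 iterations
sag = a·(cosh(S/(2a)) − 1) = 88.124344·(cosh(0.982441) − 1) = 46.061053
T_max/T_min = cosh(S/(2a)) = 1.522683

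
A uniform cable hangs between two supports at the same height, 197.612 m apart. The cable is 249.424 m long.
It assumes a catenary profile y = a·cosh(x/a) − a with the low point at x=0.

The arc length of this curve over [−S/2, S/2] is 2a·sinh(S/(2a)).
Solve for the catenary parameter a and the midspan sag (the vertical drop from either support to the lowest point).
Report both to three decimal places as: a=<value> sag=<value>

a=81.705 sag=67.388

seed: a₀ = √(S³/(24(L−S))) = √(197.612³/(24·51.812)) = 78.776952
iter 1: u=1.254250  f(a)=+4.231e+00  f'(a)=-1.534e+00  a ← 78.776952 − (+4.231e+00/-1.534e+00) = 81.534806
iter 2: u=1.211826  f(a)=+2.324e-01  f'(a)=-1.370e+00  a ← 81.534806 − (+2.324e-01/-1.370e+00) = 81.704409
iter 3: u=1.209310  f(a)=+7.907e-04  f'(a)=-1.361e+00  a ← 81.704409 − (+7.907e-04/-1.361e+00) = 81.704991
iter 4: u=1.209302  f(a)=+9.227e-09  f'(a)=-1.361e+00  a ← 81.704991 − (+9.227e-09/-1.361e+00) = 81.704991
iter 5: u=1.209302  f(a)=-2.842e-14  f'(a)=-1.361e+00  a ← 81.704991 − (-2.842e-14/-1.361e+00) = 81.704991
converged: |Δa| < 1e-12 after 5 iterations
sag = a·(cosh(S/(2a)) − 1) = 81.704991·(cosh(1.209302) − 1) = 67.388230
T_max/T_min = cosh(S/(2a)) = 1.824775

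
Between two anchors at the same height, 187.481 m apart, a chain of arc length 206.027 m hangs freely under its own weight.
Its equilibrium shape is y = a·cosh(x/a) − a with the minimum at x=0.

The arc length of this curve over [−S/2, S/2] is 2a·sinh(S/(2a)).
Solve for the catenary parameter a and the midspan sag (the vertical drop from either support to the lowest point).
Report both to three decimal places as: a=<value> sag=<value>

seed: a₀ = √(S³/(24(L−S))) = √(187.481³/(24·18.546)) = 121.676061
iter 1: u=0.770410  f(a)=+5.582e-01  f'(a)=-3.233e-01  a ← 121.676061 − (+5.582e-01/-3.233e-01) = 123.402583
iter 2: u=0.759632  f(a)=+1.210e-02  f'(a)=-3.094e-01  a ← 123.402583 − (+1.210e-02/-3.094e-01) = 123.441697
iter 3: u=0.759391  f(a)=+5.970e-06  f'(a)=-3.091e-01  a ← 123.441697 − (+5.970e-06/-3.091e-01) = 123.441717
iter 4: u=0.759391  f(a)=+1.506e-12  f'(a)=-3.091e-01  a ← 123.441717 − (+1.506e-12/-3.091e-01) = 123.441717
converged: |Δa| < 1e-12 after 4 iterations
sag = a·(cosh(S/(2a)) − 1) = 123.441717·(cosh(0.759391) − 1) = 37.336511
T_max/T_min = cosh(S/(2a)) = 1.302463

a=123.442 sag=37.337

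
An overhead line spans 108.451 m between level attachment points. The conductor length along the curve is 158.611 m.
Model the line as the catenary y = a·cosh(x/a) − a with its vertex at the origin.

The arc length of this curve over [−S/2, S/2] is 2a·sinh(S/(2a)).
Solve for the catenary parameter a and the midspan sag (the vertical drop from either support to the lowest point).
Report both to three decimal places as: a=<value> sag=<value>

seed: a₀ = √(S³/(24(L−S))) = √(108.451³/(24·50.160)) = 32.551122
iter 1: u=1.665857  f(a)=+7.438e+00  f'(a)=-4.026e+00  a ← 32.551122 − (+7.438e+00/-4.026e+00) = 34.398396
iter 2: u=1.576396  f(a)=+6.801e-01  f'(a)=-3.321e+00  a ← 34.398396 − (+6.801e-01/-3.321e+00) = 34.603200
iter 3: u=1.567066  f(a)=+6.951e-03  f'(a)=-3.253e+00  a ← 34.603200 − (+6.951e-03/-3.253e+00) = 34.605337
iter 4: u=1.566969  f(a)=+7.424e-07  f'(a)=-3.253e+00  a ← 34.605337 − (+7.424e-07/-3.253e+00) = 34.605337
iter 5: u=1.566969  f(a)=+2.842e-14  f'(a)=-3.253e+00  a ← 34.605337 − (+2.842e-14/-3.253e+00) = 34.605337
converged: |Δa| < 1e-12 after 5 iterations
sag = a·(cosh(S/(2a)) − 1) = 34.605337·(cosh(1.566969) − 1) = 51.921489
T_max/T_min = cosh(S/(2a)) = 2.500390

a=34.605 sag=51.921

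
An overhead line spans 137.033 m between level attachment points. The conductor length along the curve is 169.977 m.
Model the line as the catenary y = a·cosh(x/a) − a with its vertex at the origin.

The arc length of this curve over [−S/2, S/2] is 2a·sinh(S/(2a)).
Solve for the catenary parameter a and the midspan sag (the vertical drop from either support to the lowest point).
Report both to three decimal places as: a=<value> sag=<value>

seed: a₀ = √(S³/(24(L−S))) = √(137.033³/(24·32.944)) = 57.048465
iter 1: u=1.201023  f(a)=+2.459e+00  f'(a)=-1.330e+00  a ← 57.048465 − (+2.459e+00/-1.330e+00) = 58.897042
iter 2: u=1.163327  f(a)=+1.246e-01  f'(a)=-1.199e+00  a ← 58.897042 − (+1.246e-01/-1.199e+00) = 59.000986
iter 3: u=1.161277  f(a)=+3.576e-04  f'(a)=-1.192e+00  a ← 59.000986 − (+3.576e-04/-1.192e+00) = 59.001286
iter 4: u=1.161271  f(a)=+2.964e-09  f'(a)=-1.192e+00  a ← 59.001286 − (+2.964e-09/-1.192e+00) = 59.001286
iter 5: u=1.161271  f(a)=+0.000e+00  f'(a)=-1.192e+00  a ← 59.001286 − (+0.000e+00/-1.192e+00) = 59.001286
converged: |Δa| < 1e-12 after 5 iterations
sag = a·(cosh(S/(2a)) − 1) = 59.001286·(cosh(1.161271) − 1) = 44.459803
T_max/T_min = cosh(S/(2a)) = 1.753540

a=59.001 sag=44.460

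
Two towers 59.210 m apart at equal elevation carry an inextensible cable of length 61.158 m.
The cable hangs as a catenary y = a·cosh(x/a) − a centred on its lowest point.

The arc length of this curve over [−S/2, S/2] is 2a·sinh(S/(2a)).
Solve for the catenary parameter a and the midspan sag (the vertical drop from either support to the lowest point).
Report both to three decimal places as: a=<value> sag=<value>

seed: a₀ = √(S³/(24(L−S))) = √(59.210³/(24·1.948)) = 66.633480
iter 1: u=0.444296  f(a)=+1.932e-02  f'(a)=-5.963e-02  a ← 66.633480 − (+1.932e-02/-5.963e-02) = 66.957424
iter 2: u=0.442147  f(a)=+1.418e-04  f'(a)=-5.876e-02  a ← 66.957424 − (+1.418e-04/-5.876e-02) = 66.959837
iter 3: u=0.442131  f(a)=+7.763e-09  f'(a)=-5.875e-02  a ← 66.959837 − (+7.763e-09/-5.875e-02) = 66.959837
iter 4: u=0.442131  f(a)=+0.000e+00  f'(a)=-5.875e-02  a ← 66.959837 − (+0.000e+00/-5.875e-02) = 66.959837
converged: |Δa| < 1e-12 after 4 iterations
sag = a·(cosh(S/(2a)) − 1) = 66.959837·(cosh(0.442131) − 1) = 6.651949
T_max/T_min = cosh(S/(2a)) = 1.099342

a=66.960 sag=6.652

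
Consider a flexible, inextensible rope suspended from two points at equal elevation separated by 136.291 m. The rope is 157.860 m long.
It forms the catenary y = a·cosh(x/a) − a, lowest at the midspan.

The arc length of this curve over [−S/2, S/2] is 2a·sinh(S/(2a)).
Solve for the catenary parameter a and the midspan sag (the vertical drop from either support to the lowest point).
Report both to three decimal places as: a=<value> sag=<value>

seed: a₀ = √(S³/(24(L−S))) = √(136.291³/(24·21.569)) = 69.932675
iter 1: u=0.974444  f(a)=+1.047e+00  f'(a)=-6.774e-01  a ← 69.932675 − (+1.047e+00/-6.774e-01) = 71.478916
iter 2: u=0.953365  f(a)=+3.575e-02  f'(a)=-6.319e-01  a ← 71.478916 − (+3.575e-02/-6.319e-01) = 71.535488
iter 3: u=0.952611  f(a)=+4.490e-05  f'(a)=-6.303e-01  a ← 71.535488 − (+4.490e-05/-6.303e-01) = 71.535559
iter 4: u=0.952610  f(a)=+7.103e-11  f'(a)=-6.303e-01  a ← 71.535559 − (+7.103e-11/-6.303e-01) = 71.535559
iter 5: u=0.952610  f(a)=+2.842e-14  f'(a)=-6.303e-01  a ← 71.535559 − (+2.842e-14/-6.303e-01) = 71.535559
converged: |Δa| < 1e-12 after 5 iterations
sag = a·(cosh(S/(2a)) − 1) = 71.535559·(cosh(0.952610) − 1) = 34.988059
T_max/T_min = cosh(S/(2a)) = 1.489100

a=71.536 sag=34.988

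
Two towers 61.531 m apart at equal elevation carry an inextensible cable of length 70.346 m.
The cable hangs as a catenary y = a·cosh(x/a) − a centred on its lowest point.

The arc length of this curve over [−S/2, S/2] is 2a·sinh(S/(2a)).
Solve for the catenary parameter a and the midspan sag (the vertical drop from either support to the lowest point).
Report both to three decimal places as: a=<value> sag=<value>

a=33.874 sag=14.958

seed: a₀ = √(S³/(24(L−S))) = √(61.531³/(24·8.815)) = 33.183652
iter 1: u=0.927128  f(a)=+3.867e-01  f'(a)=-5.784e-01  a ← 33.183652 − (+3.867e-01/-5.784e-01) = 33.852248
iter 2: u=0.908817  f(a)=+1.200e-02  f'(a)=-5.430e-01  a ← 33.852248 − (+1.200e-02/-5.430e-01) = 33.874341
iter 3: u=0.908224  f(a)=+1.236e-05  f'(a)=-5.419e-01  a ← 33.874341 − (+1.236e-05/-5.419e-01) = 33.874363
iter 4: u=0.908224  f(a)=+1.315e-11  f'(a)=-5.419e-01  a ← 33.874363 − (+1.315e-11/-5.419e-01) = 33.874363
converged: |Δa| < 1e-12 after 4 iterations
sag = a·(cosh(S/(2a)) − 1) = 33.874363·(cosh(0.908224) − 1) = 14.958130
T_max/T_min = cosh(S/(2a)) = 1.441577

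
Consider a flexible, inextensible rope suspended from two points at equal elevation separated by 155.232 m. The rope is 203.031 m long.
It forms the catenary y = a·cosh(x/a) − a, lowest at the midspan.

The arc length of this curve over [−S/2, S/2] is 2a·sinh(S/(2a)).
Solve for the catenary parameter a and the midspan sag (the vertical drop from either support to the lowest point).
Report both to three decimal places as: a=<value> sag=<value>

a=59.573 sag=58.132

seed: a₀ = √(S³/(24(L−S))) = √(155.232³/(24·47.799)) = 57.102728
iter 1: u=1.359235  f(a)=+4.615e+00  f'(a)=-2.005e+00  a ← 57.102728 − (+4.615e+00/-2.005e+00) = 59.404863
iter 2: u=1.306560  f(a)=+2.937e-01  f'(a)=-1.757e+00  a ← 59.404863 − (+2.937e-01/-1.757e+00) = 59.572073
iter 3: u=1.302892  f(a)=+1.369e-03  f'(a)=-1.740e+00  a ← 59.572073 − (+1.369e-03/-1.740e+00) = 59.572860
iter 4: u=1.302875  f(a)=+3.005e-08  f'(a)=-1.740e+00  a ← 59.572860 − (+3.005e-08/-1.740e+00) = 59.572860
iter 5: u=1.302875  f(a)=-2.842e-14  f'(a)=-1.740e+00  a ← 59.572860 − (-2.842e-14/-1.740e+00) = 59.572860
converged: |Δa| < 1e-12 after 5 iterations
sag = a·(cosh(S/(2a)) − 1) = 59.572860·(cosh(1.302875) − 1) = 58.131526
T_max/T_min = cosh(S/(2a)) = 1.975806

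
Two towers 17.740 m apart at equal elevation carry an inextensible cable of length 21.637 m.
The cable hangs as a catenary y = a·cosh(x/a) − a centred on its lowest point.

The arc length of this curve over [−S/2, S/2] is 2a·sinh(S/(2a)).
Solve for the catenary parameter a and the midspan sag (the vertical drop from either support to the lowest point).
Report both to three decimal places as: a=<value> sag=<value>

a=7.969 sag=5.468

seed: a₀ = √(S³/(24(L−S))) = √(17.740³/(24·3.897)) = 7.726087
iter 1: u=1.148059  f(a)=+2.650e-01  f'(a)=-1.148e+00  a ← 7.726087 − (+2.650e-01/-1.148e+00) = 7.956915
iter 2: u=1.114754  f(a)=+1.234e-02  f'(a)=-1.043e+00  a ← 7.956915 − (+1.234e-02/-1.043e+00) = 7.968741
iter 3: u=1.113099  f(a)=+2.965e-05  f'(a)=-1.038e+00  a ← 7.968741 − (+2.965e-05/-1.038e+00) = 7.968770
iter 4: u=1.113095  f(a)=+1.721e-10  f'(a)=-1.038e+00  a ← 7.968770 − (+1.721e-10/-1.038e+00) = 7.968770
iter 5: u=1.113095  f(a)=+0.000e+00  f'(a)=-1.038e+00  a ← 7.968770 − (+0.000e+00/-1.038e+00) = 7.968770
converged: |Δa| < 1e-12 after 5 iterations
sag = a·(cosh(S/(2a)) − 1) = 7.968770·(cosh(1.113095) − 1) = 5.467793
T_max/T_min = cosh(S/(2a)) = 1.686153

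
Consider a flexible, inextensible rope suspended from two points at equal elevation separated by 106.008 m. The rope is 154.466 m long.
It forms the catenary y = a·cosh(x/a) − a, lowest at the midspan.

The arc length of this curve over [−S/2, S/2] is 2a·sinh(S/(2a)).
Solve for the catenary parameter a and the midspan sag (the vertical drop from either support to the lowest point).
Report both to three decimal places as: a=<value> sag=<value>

seed: a₀ = √(S³/(24(L−S))) = √(106.008³/(24·48.458)) = 32.005130
iter 1: u=1.656109  f(a)=+7.096e+00  f'(a)=-3.944e+00  a ← 32.005130 − (+7.096e+00/-3.944e+00) = 33.804237
iter 2: u=1.567969  f(a)=+6.423e-01  f'(a)=-3.260e+00  a ← 33.804237 − (+6.423e-01/-3.260e+00) = 34.001277
iter 3: u=1.558883  f(a)=+6.419e-03  f'(a)=-3.195e+00  a ← 34.001277 − (+6.419e-03/-3.195e+00) = 34.003286
iter 4: u=1.558791  f(a)=+6.553e-07  f'(a)=-3.194e+00  a ← 34.003286 − (+6.553e-07/-3.194e+00) = 34.003287
iter 5: u=1.558790  f(a)=+0.000e+00  f'(a)=-3.194e+00  a ← 34.003287 − (+0.000e+00/-3.194e+00) = 34.003287
converged: |Δa| < 1e-12 after 5 iterations
sag = a·(cosh(S/(2a)) − 1) = 34.003287·(cosh(1.558790) − 1) = 50.383678
T_max/T_min = cosh(S/(2a)) = 2.481730

a=34.003 sag=50.384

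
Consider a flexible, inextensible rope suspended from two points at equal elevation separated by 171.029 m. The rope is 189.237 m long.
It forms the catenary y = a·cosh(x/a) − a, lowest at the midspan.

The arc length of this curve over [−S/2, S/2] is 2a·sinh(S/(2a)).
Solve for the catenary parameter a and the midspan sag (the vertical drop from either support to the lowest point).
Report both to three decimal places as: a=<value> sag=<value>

seed: a₀ = √(S³/(24(L−S))) = √(171.029³/(24·18.208)) = 106.996086
iter 1: u=0.799230  f(a)=+5.905e-01  f'(a)=-3.626e-01  a ← 106.996086 − (+5.905e-01/-3.626e-01) = 108.624528
iter 2: u=0.787249  f(a)=+1.375e-02  f'(a)=-3.459e-01  a ← 108.624528 − (+1.375e-02/-3.459e-01) = 108.664281
iter 3: u=0.786961  f(a)=+7.851e-06  f'(a)=-3.455e-01  a ← 108.664281 − (+7.851e-06/-3.455e-01) = 108.664304
iter 4: u=0.786960  f(a)=+2.586e-12  f'(a)=-3.455e-01  a ← 108.664304 − (+2.586e-12/-3.455e-01) = 108.664304
converged: |Δa| < 1e-12 after 4 iterations
sag = a·(cosh(S/(2a)) − 1) = 108.664304·(cosh(0.786960) − 1) = 35.421058
T_max/T_min = cosh(S/(2a)) = 1.325968

a=108.664 sag=35.421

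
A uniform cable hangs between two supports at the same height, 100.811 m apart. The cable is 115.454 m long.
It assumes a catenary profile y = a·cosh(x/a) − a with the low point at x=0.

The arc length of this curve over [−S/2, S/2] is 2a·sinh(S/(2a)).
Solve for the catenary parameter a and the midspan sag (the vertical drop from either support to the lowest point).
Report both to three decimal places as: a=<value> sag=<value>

seed: a₀ = √(S³/(24(L−S))) = √(100.811³/(24·14.643)) = 53.993469
iter 1: u=0.933548  f(a)=+6.515e-01  f'(a)=-5.912e-01  a ← 53.993469 − (+6.515e-01/-5.912e-01) = 55.095495
iter 2: u=0.914875  f(a)=+2.048e-02  f'(a)=-5.545e-01  a ← 55.095495 − (+2.048e-02/-5.545e-01) = 55.132428
iter 3: u=0.914262  f(a)=+2.169e-05  f'(a)=-5.533e-01  a ← 55.132428 − (+2.169e-05/-5.533e-01) = 55.132467
iter 4: u=0.914262  f(a)=+2.441e-11  f'(a)=-5.533e-01  a ← 55.132467 − (+2.441e-11/-5.533e-01) = 55.132467
converged: |Δa| < 1e-12 after 4 iterations
sag = a·(cosh(S/(2a)) − 1) = 55.132467·(cosh(0.914262) − 1) = 24.692313
T_max/T_min = cosh(S/(2a)) = 1.447872

a=55.132 sag=24.692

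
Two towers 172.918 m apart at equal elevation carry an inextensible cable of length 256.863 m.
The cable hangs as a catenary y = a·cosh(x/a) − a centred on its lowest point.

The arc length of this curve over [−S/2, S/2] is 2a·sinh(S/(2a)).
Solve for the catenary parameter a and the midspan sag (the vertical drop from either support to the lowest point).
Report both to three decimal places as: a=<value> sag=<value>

a=54.001 sag=85.322

seed: a₀ = √(S³/(24(L−S))) = √(172.918³/(24·83.945)) = 50.659076
iter 1: u=1.706683  f(a)=+1.311e+01  f'(a)=-4.385e+00  a ← 50.659076 − (+1.311e+01/-4.385e+00) = 53.648206
iter 2: u=1.611592  f(a)=+1.250e+00  f'(a)=-3.586e+00  a ← 53.648206 − (+1.250e+00/-3.586e+00) = 53.996756
iter 3: u=1.601189  f(a)=+1.400e-02  f'(a)=-3.506e+00  a ← 53.996756 − (+1.400e-02/-3.506e+00) = 54.000751
iter 4: u=1.601070  f(a)=+1.802e-06  f'(a)=-3.505e+00  a ← 54.000751 − (+1.802e-06/-3.505e+00) = 54.000751
iter 5: u=1.601070  f(a)=+0.000e+00  f'(a)=-3.505e+00  a ← 54.000751 − (+0.000e+00/-3.505e+00) = 54.000751
converged: |Δa| < 1e-12 after 5 iterations
sag = a·(cosh(S/(2a)) − 1) = 54.000751·(cosh(1.601070) − 1) = 85.321649
T_max/T_min = cosh(S/(2a)) = 2.580009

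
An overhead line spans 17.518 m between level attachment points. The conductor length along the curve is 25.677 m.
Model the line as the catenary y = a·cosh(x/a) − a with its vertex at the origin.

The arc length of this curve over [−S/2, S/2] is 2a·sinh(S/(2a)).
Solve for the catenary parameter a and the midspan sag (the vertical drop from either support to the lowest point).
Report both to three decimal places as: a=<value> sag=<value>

seed: a₀ = √(S³/(24(L−S))) = √(17.518³/(24·8.159)) = 5.239655
iter 1: u=1.671675  f(a)=+1.219e+00  f'(a)=-4.076e+00  a ← 5.239655 − (+1.219e+00/-4.076e+00) = 5.538686
iter 2: u=1.581422  f(a)=+1.121e-01  f'(a)=-3.358e+00  a ← 5.538686 − (+1.121e-01/-3.358e+00) = 5.572081
iter 3: u=1.571944  f(a)=+1.161e-03  f'(a)=-3.289e+00  a ← 5.572081 − (+1.161e-03/-3.289e+00) = 5.572434
iter 4: u=1.571845  f(a)=+1.274e-07  f'(a)=-3.288e+00  a ← 5.572434 − (+1.274e-07/-3.288e+00) = 5.572434
iter 5: u=1.571845  f(a)=+3.553e-15  f'(a)=-3.288e+00  a ← 5.572434 − (+3.553e-15/-3.288e+00) = 5.572434
converged: |Δa| < 1e-12 after 5 iterations
sag = a·(cosh(S/(2a)) − 1) = 5.572434·(cosh(1.571845) − 1) = 8.423248
T_max/T_min = cosh(S/(2a)) = 2.511592

a=5.572 sag=8.423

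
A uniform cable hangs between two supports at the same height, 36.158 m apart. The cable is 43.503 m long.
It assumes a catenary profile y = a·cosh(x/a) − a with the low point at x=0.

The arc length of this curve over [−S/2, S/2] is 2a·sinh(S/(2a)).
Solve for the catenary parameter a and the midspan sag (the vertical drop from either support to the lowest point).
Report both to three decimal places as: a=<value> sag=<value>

seed: a₀ = √(S³/(24(L−S))) = √(36.158³/(24·7.345)) = 16.375896
iter 1: u=1.104001  f(a)=+4.608e-01  f'(a)=-1.011e+00  a ← 16.375896 − (+4.608e-01/-1.011e+00) = 16.831591
iter 2: u=1.074111  f(a)=+1.994e-02  f'(a)=-9.255e-01  a ← 16.831591 − (+1.994e-02/-9.255e-01) = 16.853132
iter 3: u=1.072738  f(a)=+4.104e-05  f'(a)=-9.217e-01  a ← 16.853132 − (+4.104e-05/-9.217e-01) = 16.853176
iter 4: u=1.072735  f(a)=+1.748e-10  f'(a)=-9.217e-01  a ← 16.853176 − (+1.748e-10/-9.217e-01) = 16.853176
iter 5: u=1.072735  f(a)=+0.000e+00  f'(a)=-9.217e-01  a ← 16.853176 − (+0.000e+00/-9.217e-01) = 16.853176
converged: |Δa| < 1e-12 after 5 iterations
sag = a·(cosh(S/(2a)) − 1) = 16.853176·(cosh(1.072735) − 1) = 10.663315
T_max/T_min = cosh(S/(2a)) = 1.632718

a=16.853 sag=10.663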